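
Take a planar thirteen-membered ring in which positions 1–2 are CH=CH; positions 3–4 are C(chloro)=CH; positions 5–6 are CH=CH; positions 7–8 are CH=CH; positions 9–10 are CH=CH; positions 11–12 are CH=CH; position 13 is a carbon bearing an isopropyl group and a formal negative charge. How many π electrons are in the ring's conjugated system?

14

The p orbitals form a continuous loop: each doubly-bonded ring atom is sp² with one p-orbital electron; the carbanion's lone pair occupies the p orbital. The ring is fully conjugated.
π-electron count: 6 × 2 = 12 from the double-bond units + 2 from the C(isopropyl)(-) atom = 14.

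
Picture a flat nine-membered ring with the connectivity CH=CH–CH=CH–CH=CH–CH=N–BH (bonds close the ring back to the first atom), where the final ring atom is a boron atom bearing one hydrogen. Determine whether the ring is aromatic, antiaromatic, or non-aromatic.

All ring atoms are sp² and supply a p orbital to the ring (the double-bond atoms are sp², each contributing one p electron; each sp² =N– keeps its lone pair in-plane and puts one electron into the π system; the boron has an empty p orbital); the conjugation is uninterrupted.
π-electron count: 4 × 2 = 8 from the double-bond units + 0 from the BH atom = 8.
A 4n π count (8, n = 2) in a planar conjugated ring means antiaromatic.

Antiaromatic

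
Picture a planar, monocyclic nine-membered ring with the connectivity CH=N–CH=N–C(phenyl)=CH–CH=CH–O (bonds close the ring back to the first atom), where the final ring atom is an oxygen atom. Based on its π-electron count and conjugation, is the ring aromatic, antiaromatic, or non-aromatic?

Every ring atom contributes a p orbital perpendicular to the ring (each doubly-bonded ring atom is sp² with one p-orbital electron; each =N– nitrogen is pyridine-type (lone pair in the sp² plane, one electron in the p orbital); the oxygen donates one lone pair from its p orbital), so the π system is cyclic and fully conjugated.
Adding the contributions, 4 × 2 = 8 from the double-bond units + 2 from the O atom = 10.
With 10 π electrons (n = 2), the Hückel 4n+2 condition holds.

Aromatic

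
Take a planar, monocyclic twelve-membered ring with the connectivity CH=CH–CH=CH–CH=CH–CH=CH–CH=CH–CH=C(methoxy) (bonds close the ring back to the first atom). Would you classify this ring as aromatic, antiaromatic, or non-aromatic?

Antiaromatic

Every ring atom contributes a p orbital perpendicular to the ring (each doubly-bonded ring atom is sp² with one p-orbital electron), so the π system is cyclic and fully conjugated.
Tallying contributions gives 6 × 2 = 12 from the 6 double-bond units.
A 4n π count (12, n = 3) in a planar conjugated ring means antiaromatic.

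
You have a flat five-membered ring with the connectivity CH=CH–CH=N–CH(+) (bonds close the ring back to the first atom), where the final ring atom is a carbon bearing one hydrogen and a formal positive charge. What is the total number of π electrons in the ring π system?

4

All ring atoms are sp² and supply a p orbital to the ring (every atom in a ring double bond is sp² and brings one electron to the p orbital; the doubly-bonded nitrogens are pyridine-type — their lone pairs lie in the ring plane, leaving one electron in the p orbital; the carbocation has an empty p orbital); the conjugation is uninterrupted.
Tallying contributions gives 2 × 2 = 4 from the double-bond units + 0 from the CH(+) atom = 4.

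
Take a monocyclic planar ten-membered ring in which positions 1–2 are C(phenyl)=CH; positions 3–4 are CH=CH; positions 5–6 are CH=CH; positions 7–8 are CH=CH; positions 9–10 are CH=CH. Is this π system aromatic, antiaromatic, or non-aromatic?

Check conjugation: each doubly-bonded ring atom is sp² with one p-orbital electron — every position has a p orbital, so the cyclic π system is continuous.
Tallying contributions gives 5 × 2 = 10 from the 5 double-bond units.
With 10 π electrons (n = 2), the Hückel 4n+2 condition holds.

Aromatic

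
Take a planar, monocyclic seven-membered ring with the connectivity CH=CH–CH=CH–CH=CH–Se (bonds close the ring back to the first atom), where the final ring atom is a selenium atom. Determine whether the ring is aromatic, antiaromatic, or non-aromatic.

Antiaromatic

Check conjugation: the double-bond atoms are sp², each contributing one p electron; the selenium donates one lone pair from its p orbital — every position has a p orbital, so the cyclic π system is continuous.
Tallying contributions gives 3 × 2 = 6 from the double-bond units + 2 from the Se atom = 8.
With 8 = 4·2 π electrons, Hückel's rule classifies the planar ring as antiaromatic.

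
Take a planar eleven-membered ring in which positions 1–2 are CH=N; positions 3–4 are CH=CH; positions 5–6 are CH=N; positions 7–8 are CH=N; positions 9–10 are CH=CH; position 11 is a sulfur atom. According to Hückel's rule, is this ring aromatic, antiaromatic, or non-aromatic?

Antiaromatic

Check conjugation: the double-bond atoms are sp², each contributing one p electron; each =N– nitrogen is pyridine-type (lone pair in the sp² plane, one electron in the p orbital); the sulfur donates one lone pair from its p orbital — every position has a p orbital, so the cyclic π system is continuous.
Adding the contributions, 5 × 2 = 10 from the double-bond units + 2 from the S atom = 12.
12 = 4(3); a planar, fully conjugated 4n system is antiaromatic.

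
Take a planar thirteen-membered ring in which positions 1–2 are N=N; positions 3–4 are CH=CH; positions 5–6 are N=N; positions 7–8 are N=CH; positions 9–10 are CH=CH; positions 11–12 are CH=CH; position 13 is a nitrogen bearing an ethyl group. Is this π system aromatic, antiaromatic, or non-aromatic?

Aromatic

Every ring atom contributes a p orbital perpendicular to the ring (each doubly-bonded ring atom is sp² with one p-orbital electron; the doubly-bonded nitrogens are pyridine-type — their lone pairs lie in the ring plane, leaving one electron in the p orbital; the pyrrole-type nitrogen donates its lone pair from the p orbital), so the π system is cyclic and fully conjugated.
Tallying contributions gives 6 × 2 = 12 from the double-bond units + 2 from the N(ethyl) atom = 14.
14 = 4(3) + 2, which satisfies Hückel's 4n+2 rule.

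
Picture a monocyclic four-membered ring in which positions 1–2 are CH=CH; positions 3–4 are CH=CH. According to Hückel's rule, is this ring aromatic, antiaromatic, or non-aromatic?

The p orbitals form a continuous loop: every atom in a ring double bond is sp² and brings one electron to the p orbital. The ring is fully conjugated.
Adding the contributions, 2 × 2 = 4 from the 2 double-bond units.
With 4 = 4·1 π electrons, Hückel's rule classifies the planar ring as antiaromatic.
(The species described is cyclobutadiene.)

Antiaromatic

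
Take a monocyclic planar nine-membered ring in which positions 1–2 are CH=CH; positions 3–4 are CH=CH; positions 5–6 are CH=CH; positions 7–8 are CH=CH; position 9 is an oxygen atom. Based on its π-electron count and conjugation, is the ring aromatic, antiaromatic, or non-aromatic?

All ring atoms are sp² and supply a p orbital to the ring (every atom in a ring double bond is sp² and brings one electron to the p orbital; the oxygen donates one lone pair from its p orbital); the conjugation is uninterrupted.
Counting π electrons: 4 × 2 = 8 from the double-bond units + 2 from the O atom = 10.
10 = 4(2) + 2, which satisfies Hückel's 4n+2 rule.

Aromatic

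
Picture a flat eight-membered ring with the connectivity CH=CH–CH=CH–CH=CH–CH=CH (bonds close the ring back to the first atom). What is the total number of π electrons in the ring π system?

All ring atoms are sp² and supply a p orbital to the ring (every atom in a ring double bond is sp² and brings one electron to the p orbital); the conjugation is uninterrupted.
π-electron count: 4 × 2 = 8 from the 4 double-bond units.
(This ring is cyclooctatetraene.)

8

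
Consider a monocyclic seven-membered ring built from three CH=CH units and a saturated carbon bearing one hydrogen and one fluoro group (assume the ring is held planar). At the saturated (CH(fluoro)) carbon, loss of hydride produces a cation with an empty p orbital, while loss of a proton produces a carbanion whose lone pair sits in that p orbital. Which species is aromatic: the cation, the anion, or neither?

In either ion the ring is fully conjugated: every atom, including the new sp² carbon, supplies a p orbital.
Cation: 3 × 2 + 0 = 6 π electrons → 4(1)+2, aromatic.
Anion: 3 × 2 + 2 = 8 π electrons → 4(2), antiaromatic.

The cation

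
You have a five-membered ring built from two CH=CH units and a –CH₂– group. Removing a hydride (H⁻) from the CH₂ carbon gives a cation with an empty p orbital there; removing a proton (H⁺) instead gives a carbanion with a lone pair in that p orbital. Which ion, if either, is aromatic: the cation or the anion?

The anion

In either ion the ring is fully conjugated: every atom, including the new sp² carbon, supplies a p orbital.
Cation: 2 × 2 + 0 = 4 π electrons → 4(1), antiaromatic.
Anion: 2 × 2 + 2 = 6 π electrons → 4(1)+2, aromatic.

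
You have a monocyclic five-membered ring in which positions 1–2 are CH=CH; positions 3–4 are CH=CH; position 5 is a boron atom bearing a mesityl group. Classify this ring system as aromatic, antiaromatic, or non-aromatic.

Antiaromatic

Every ring atom contributes a p orbital perpendicular to the ring (every atom in a ring double bond is sp² and brings one electron to the p orbital; the boron has an empty p orbital), so the π system is cyclic and fully conjugated.
Tallying contributions gives 2 × 2 = 4 from the double-bond units + 0 from the B(mesityl) atom = 4.
A 4n π count (4, n = 1) in a planar conjugated ring means antiaromatic.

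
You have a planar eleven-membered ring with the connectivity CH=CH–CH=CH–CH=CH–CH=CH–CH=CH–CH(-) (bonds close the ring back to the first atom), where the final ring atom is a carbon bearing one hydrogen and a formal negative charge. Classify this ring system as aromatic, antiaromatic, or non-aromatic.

All ring atoms are sp² and supply a p orbital to the ring (the double-bond atoms are sp², each contributing one p electron; the carbanion's lone pair occupies the p orbital); the conjugation is uninterrupted.
Tallying contributions gives 5 × 2 = 10 from the double-bond units + 2 from the CH(-) atom = 12.
12 is a 4n count (n = 3), so the planar conjugated ring is antiaromatic.

Antiaromatic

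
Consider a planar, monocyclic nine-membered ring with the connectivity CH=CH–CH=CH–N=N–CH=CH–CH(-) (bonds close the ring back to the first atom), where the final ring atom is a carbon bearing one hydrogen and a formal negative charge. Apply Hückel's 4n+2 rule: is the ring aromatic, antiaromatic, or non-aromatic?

Aromatic

Check conjugation: the double-bond atoms are sp², each contributing one p electron; each =N– nitrogen is pyridine-type (lone pair in the sp² plane, one electron in the p orbital); the carbanion's lone pair occupies the p orbital — every position has a p orbital, so the cyclic π system is continuous.
π-electron count: 4 × 2 = 8 from the double-bond units + 2 from the CH(-) atom = 10.
With 10 π electrons (n = 2), the Hückel 4n+2 condition holds.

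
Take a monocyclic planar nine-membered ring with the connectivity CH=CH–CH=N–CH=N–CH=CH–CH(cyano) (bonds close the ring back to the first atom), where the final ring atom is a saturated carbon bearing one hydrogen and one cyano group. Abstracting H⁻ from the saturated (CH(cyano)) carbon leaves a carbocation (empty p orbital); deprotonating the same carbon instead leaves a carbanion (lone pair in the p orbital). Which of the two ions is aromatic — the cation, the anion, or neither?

The anion

Once that carbon is sp², every ring atom has a p orbital and both ions are fully conjugated.
Cation: 4 × 2 + 0 = 8 π electrons → 4(2), antiaromatic.
Anion: 4 × 2 + 2 = 10 π electrons → 4(2)+2, aromatic.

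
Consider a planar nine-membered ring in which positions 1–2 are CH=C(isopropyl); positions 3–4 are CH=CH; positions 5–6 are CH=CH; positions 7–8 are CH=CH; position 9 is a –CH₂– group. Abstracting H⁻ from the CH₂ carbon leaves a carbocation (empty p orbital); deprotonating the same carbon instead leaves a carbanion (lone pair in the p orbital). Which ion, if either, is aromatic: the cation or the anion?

Both ions have a continuous loop of p orbitals — each ring atom is sp².
Cation: 4 × 2 + 0 = 8 π electrons → 4(2), antiaromatic.
Anion: 4 × 2 + 2 = 10 π electrons → 4(2)+2, aromatic.

The anion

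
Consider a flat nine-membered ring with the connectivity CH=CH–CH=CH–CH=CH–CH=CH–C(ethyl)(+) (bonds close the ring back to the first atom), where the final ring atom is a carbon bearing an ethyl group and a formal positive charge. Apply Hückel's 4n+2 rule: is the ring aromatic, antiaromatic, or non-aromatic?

Antiaromatic

The p orbitals form a continuous loop: each doubly-bonded ring atom is sp² with one p-orbital electron; the carbocation has an empty p orbital. The ring is fully conjugated.
Adding the contributions, 4 × 2 = 8 from the double-bond units + 0 from the C(ethyl)(+) atom = 8.
A 4n π count (8, n = 2) in a planar conjugated ring means antiaromatic.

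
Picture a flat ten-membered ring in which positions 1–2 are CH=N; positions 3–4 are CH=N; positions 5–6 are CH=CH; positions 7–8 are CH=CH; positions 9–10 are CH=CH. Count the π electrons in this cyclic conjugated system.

All ring atoms are sp² and supply a p orbital to the ring (each doubly-bonded ring atom is sp² with one p-orbital electron; the doubly-bonded nitrogens are pyridine-type — their lone pairs lie in the ring plane, leaving one electron in the p orbital); the conjugation is uninterrupted.
π-electron count: 5 × 2 = 10 from the 5 double-bond units.

10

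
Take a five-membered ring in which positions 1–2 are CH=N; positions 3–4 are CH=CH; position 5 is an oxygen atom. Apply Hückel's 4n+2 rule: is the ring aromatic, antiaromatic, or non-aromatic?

Every ring atom contributes a p orbital perpendicular to the ring (each doubly-bonded ring atom is sp² with one p-orbital electron; each sp² =N– keeps its lone pair in-plane and puts one electron into the π system; the oxygen donates one lone pair from its p orbital), so the π system is cyclic and fully conjugated.
Counting π electrons: 2 × 2 = 4 from the double-bond units + 2 from the O atom = 6.
Since 6 = 4·1 + 2, the ring meets the 4n+2 criterion.

Aromatic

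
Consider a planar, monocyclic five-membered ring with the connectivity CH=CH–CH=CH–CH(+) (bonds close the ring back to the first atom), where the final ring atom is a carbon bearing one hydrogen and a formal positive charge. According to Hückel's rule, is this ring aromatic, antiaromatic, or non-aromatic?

Antiaromatic

Every ring atom contributes a p orbital perpendicular to the ring (each doubly-bonded ring atom is sp² with one p-orbital electron; the carbocation has an empty p orbital), so the π system is cyclic and fully conjugated.
π-electron count: 2 × 2 = 4 from the double-bond units + 0 from the CH(+) atom = 4.
4 is a 4n count (n = 1), so the planar conjugated ring is antiaromatic.
This is the cyclopentadienyl cation.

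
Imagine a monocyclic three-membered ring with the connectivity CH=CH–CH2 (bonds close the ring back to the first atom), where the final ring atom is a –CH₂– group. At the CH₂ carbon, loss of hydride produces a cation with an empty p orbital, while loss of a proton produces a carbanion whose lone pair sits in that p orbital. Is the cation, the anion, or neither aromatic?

Both ions have a continuous loop of p orbitals — each ring atom is sp².
Cation: 1 × 2 + 0 = 2 π electrons → 4(0)+2, aromatic.
Anion: 1 × 2 + 2 = 4 π electrons → 4(1), antiaromatic.

The cation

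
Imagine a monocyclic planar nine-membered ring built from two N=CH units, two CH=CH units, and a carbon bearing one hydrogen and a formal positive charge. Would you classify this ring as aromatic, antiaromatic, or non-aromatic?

Antiaromatic

Check conjugation: every atom in a ring double bond is sp² and brings one electron to the p orbital; the doubly-bonded nitrogens are pyridine-type — their lone pairs lie in the ring plane, leaving one electron in the p orbital; the carbocation has an empty p orbital — every position has a p orbital, so the cyclic π system is continuous.
Counting π electrons: 4 × 2 = 8 from the double-bond units + 0 from the CH(+) atom = 8.
8 is a 4n count (n = 2), so the planar conjugated ring is antiaromatic.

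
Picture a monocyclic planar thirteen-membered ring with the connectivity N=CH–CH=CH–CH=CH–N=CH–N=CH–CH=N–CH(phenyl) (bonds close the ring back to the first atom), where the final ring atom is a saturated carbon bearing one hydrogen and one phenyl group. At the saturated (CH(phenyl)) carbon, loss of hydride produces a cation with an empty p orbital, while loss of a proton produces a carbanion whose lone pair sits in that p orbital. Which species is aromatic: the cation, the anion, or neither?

The anion

In either ion the ring is fully conjugated: every atom, including the new sp² carbon, supplies a p orbital.
Cation: 6 × 2 + 0 = 12 π electrons → 4(3), antiaromatic.
Anion: 6 × 2 + 2 = 14 π electrons → 4(3)+2, aromatic.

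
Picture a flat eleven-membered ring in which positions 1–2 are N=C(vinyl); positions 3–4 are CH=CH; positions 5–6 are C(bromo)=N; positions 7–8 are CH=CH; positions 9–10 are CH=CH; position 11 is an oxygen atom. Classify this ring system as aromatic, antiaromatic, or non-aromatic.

Antiaromatic

The p orbitals form a continuous loop: each doubly-bonded ring atom is sp² with one p-orbital electron; the doubly-bonded nitrogens are pyridine-type — their lone pairs lie in the ring plane, leaving one electron in the p orbital; the oxygen donates one lone pair from its p orbital. The ring is fully conjugated.
Tallying contributions gives 5 × 2 = 10 from the double-bond units + 2 from the O atom = 12.
With 12 = 4·3 π electrons, Hückel's rule classifies the planar ring as antiaromatic.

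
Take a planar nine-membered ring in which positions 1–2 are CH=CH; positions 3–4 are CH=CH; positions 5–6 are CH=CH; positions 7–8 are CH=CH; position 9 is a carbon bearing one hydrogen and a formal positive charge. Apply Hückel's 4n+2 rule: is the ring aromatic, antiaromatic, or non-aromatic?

All ring atoms are sp² and supply a p orbital to the ring (every atom in a ring double bond is sp² and brings one electron to the p orbital; the carbocation has an empty p orbital); the conjugation is uninterrupted.
Counting π electrons: 4 × 2 = 8 from the double-bond units + 0 from the CH(+) atom = 8.
With 8 = 4·2 π electrons, Hückel's rule classifies the planar ring as antiaromatic.

Antiaromatic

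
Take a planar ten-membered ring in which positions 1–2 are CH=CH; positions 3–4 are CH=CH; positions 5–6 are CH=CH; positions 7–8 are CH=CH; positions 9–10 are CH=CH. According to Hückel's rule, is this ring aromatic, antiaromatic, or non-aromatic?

The p orbitals form a continuous loop: every atom in a ring double bond is sp² and brings one electron to the p orbital. The ring is fully conjugated.
π-electron count: 5 × 2 = 10 from the 5 double-bond units.
That gives a 4n+2 count (10, n = 2).

Aromatic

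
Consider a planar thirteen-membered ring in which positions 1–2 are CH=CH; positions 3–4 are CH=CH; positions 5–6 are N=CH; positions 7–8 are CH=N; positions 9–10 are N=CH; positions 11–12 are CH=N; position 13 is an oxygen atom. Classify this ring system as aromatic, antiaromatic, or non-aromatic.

Every ring atom contributes a p orbital perpendicular to the ring (every atom in a ring double bond is sp² and brings one electron to the p orbital; the doubly-bonded nitrogens are pyridine-type — their lone pairs lie in the ring plane, leaving one electron in the p orbital; the oxygen donates one lone pair from its p orbital), so the π system is cyclic and fully conjugated.
Tallying contributions gives 6 × 2 = 12 from the double-bond units + 2 from the O atom = 14.
That gives a 4n+2 count (14, n = 3).

Aromatic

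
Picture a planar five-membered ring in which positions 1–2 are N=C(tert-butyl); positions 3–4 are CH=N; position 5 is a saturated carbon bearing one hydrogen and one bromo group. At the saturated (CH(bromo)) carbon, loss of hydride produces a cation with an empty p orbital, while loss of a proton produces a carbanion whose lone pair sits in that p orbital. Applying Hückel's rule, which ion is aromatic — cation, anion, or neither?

The anion

Once that carbon is sp², every ring atom has a p orbital and both ions are fully conjugated.
Cation: 2 × 2 + 0 = 4 π electrons → 4(1), antiaromatic.
Anion: 2 × 2 + 2 = 6 π electrons → 4(1)+2, aromatic.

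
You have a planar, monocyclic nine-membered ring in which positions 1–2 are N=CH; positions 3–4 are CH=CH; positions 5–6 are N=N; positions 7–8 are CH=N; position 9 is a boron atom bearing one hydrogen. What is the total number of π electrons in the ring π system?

Check conjugation: each doubly-bonded ring atom is sp² with one p-orbital electron; each sp² =N– keeps its lone pair in-plane and puts one electron into the π system; the boron has an empty p orbital — every position has a p orbital, so the cyclic π system is continuous.
π-electron count: 4 × 2 = 8 from the double-bond units + 0 from the BH atom = 8.

8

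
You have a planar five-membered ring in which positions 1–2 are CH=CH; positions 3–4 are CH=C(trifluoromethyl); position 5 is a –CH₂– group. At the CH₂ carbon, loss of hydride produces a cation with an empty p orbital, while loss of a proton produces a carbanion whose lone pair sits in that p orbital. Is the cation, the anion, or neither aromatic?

Both ions have a continuous loop of p orbitals — each ring atom is sp².
Cation: 2 × 2 + 0 = 4 π electrons → 4(1), antiaromatic.
Anion: 2 × 2 + 2 = 6 π electrons → 4(1)+2, aromatic.

The anion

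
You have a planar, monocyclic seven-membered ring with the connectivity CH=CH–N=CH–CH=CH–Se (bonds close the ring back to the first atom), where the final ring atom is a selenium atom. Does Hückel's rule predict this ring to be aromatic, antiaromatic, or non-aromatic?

Every ring atom contributes a p orbital perpendicular to the ring (each doubly-bonded ring atom is sp² with one p-orbital electron; the doubly-bonded nitrogens are pyridine-type — their lone pairs lie in the ring plane, leaving one electron in the p orbital; the selenium donates one lone pair from its p orbital), so the π system is cyclic and fully conjugated.
Counting π electrons: 3 × 2 = 6 from the double-bond units + 2 from the Se atom = 8.
With 8 = 4·2 π electrons, Hückel's rule classifies the planar ring as antiaromatic.

Antiaromatic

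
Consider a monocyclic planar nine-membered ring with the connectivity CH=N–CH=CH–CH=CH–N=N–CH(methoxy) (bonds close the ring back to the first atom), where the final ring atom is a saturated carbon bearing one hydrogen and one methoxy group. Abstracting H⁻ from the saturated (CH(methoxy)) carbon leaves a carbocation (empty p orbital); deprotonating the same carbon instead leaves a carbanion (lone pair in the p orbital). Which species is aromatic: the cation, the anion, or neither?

The anion

In both ions every ring atom is sp² and contributes a p orbital, so both rings are fully conjugated.
Cation: 4 × 2 + 0 = 8 π electrons → 4(2), antiaromatic.
Anion: 4 × 2 + 2 = 10 π electrons → 4(2)+2, aromatic.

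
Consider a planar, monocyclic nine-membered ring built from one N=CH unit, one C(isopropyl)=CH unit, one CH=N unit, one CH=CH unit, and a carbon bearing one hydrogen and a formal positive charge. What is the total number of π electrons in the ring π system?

All ring atoms are sp² and supply a p orbital to the ring (every atom in a ring double bond is sp² and brings one electron to the p orbital; each =N– nitrogen is pyridine-type (lone pair in the sp² plane, one electron in the p orbital); the carbocation has an empty p orbital); the conjugation is uninterrupted.
Counting π electrons: 4 × 2 = 8 from the double-bond units + 0 from the CH(+) atom = 8.

8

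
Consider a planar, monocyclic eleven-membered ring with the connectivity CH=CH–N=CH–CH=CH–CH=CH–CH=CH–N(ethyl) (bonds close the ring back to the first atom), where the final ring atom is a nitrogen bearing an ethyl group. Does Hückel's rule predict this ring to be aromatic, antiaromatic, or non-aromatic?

Every ring atom contributes a p orbital perpendicular to the ring (each doubly-bonded ring atom is sp² with one p-orbital electron; the doubly-bonded nitrogens are pyridine-type — their lone pairs lie in the ring plane, leaving one electron in the p orbital; the pyrrole-type nitrogen donates its lone pair from the p orbital), so the π system is cyclic and fully conjugated.
Tallying contributions gives 5 × 2 = 10 from the double-bond units + 2 from the N(ethyl) atom = 12.
A 4n π count (12, n = 3) in a planar conjugated ring means antiaromatic.

Antiaromatic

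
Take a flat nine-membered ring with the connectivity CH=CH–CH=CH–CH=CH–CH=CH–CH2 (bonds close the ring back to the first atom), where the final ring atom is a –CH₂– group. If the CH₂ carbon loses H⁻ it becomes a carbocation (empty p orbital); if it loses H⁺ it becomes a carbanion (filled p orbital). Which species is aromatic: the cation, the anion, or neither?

The anion

Once that carbon is sp², every ring atom has a p orbital and both ions are fully conjugated.
Cation: 4 × 2 + 0 = 8 π electrons → 4(2), antiaromatic.
Anion: 4 × 2 + 2 = 10 π electrons → 4(2)+2, aromatic.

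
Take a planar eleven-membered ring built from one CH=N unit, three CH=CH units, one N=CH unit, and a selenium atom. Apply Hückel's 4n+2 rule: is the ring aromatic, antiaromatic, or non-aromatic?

Antiaromatic

Check conjugation: the double-bond atoms are sp², each contributing one p electron; each sp² =N– keeps its lone pair in-plane and puts one electron into the π system; the selenium donates one lone pair from its p orbital — every position has a p orbital, so the cyclic π system is continuous.
Counting π electrons: 5 × 2 = 10 from the double-bond units + 2 from the Se atom = 12.
12 is a 4n count (n = 3), so the planar conjugated ring is antiaromatic.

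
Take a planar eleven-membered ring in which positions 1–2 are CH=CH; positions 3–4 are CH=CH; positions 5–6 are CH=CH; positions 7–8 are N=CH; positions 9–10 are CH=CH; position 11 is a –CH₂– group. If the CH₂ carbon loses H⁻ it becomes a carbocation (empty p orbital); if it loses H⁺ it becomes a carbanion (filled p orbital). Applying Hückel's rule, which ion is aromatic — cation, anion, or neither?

In either ion the ring is fully conjugated: every atom, including the new sp² carbon, supplies a p orbital.
Cation: 5 × 2 + 0 = 10 π electrons → 4(2)+2, aromatic.
Anion: 5 × 2 + 2 = 12 π electrons → 4(3), antiaromatic.

The cation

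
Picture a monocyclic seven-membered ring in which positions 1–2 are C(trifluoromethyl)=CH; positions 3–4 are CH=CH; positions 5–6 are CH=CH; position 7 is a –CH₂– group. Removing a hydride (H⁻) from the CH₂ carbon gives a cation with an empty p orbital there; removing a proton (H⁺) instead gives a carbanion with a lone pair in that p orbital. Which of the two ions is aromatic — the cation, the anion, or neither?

Both ions have a continuous loop of p orbitals — each ring atom is sp².
Cation: 3 × 2 + 0 = 6 π electrons → 4(1)+2, aromatic.
Anion: 3 × 2 + 2 = 8 π electrons → 4(2), antiaromatic.

The cation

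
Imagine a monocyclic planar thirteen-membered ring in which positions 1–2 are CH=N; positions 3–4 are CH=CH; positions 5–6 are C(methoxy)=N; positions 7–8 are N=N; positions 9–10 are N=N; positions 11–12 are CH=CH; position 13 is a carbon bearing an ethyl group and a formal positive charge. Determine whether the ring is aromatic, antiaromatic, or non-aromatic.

All ring atoms are sp² and supply a p orbital to the ring (each doubly-bonded ring atom is sp² with one p-orbital electron; each =N– nitrogen is pyridine-type (lone pair in the sp² plane, one electron in the p orbital); the carbocation has an empty p orbital); the conjugation is uninterrupted.
Tallying contributions gives 6 × 2 = 12 from the double-bond units + 0 from the C(ethyl)(+) atom = 12.
A 4n π count (12, n = 3) in a planar conjugated ring means antiaromatic.

Antiaromatic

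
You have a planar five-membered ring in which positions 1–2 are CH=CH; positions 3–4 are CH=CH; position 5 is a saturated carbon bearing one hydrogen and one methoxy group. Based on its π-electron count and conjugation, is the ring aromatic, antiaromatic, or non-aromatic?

Non-aromatic

Because that saturated carbon is sp³ and has no p orbital in the ring π system at the CH(methoxy) position, the π system cannot extend all the way around the ring.
A ring that is not fully conjugated cannot be aromatic or antiaromatic regardless of its π-electron count.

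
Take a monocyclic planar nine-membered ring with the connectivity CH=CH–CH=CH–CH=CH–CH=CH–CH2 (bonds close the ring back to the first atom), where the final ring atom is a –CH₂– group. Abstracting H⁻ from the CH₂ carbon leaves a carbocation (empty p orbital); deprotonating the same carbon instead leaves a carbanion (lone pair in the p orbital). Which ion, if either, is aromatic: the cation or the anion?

In both ions every ring atom is sp² and contributes a p orbital, so both rings are fully conjugated.
Cation: 4 × 2 + 0 = 8 π electrons → 4(2), antiaromatic.
Anion: 4 × 2 + 2 = 10 π electrons → 4(2)+2, aromatic.

The anion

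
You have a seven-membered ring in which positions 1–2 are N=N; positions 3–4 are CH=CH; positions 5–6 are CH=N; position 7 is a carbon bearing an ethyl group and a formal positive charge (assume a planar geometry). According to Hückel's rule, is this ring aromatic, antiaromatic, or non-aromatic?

The p orbitals form a continuous loop: the double-bond atoms are sp², each contributing one p electron; each sp² =N– keeps its lone pair in-plane and puts one electron into the π system; the carbocation has an empty p orbital. The ring is fully conjugated.
Counting π electrons: 3 × 2 = 6 from the double-bond units + 0 from the C(ethyl)(+) atom = 6.
With 6 π electrons (n = 1), the Hückel 4n+2 condition holds.

Aromatic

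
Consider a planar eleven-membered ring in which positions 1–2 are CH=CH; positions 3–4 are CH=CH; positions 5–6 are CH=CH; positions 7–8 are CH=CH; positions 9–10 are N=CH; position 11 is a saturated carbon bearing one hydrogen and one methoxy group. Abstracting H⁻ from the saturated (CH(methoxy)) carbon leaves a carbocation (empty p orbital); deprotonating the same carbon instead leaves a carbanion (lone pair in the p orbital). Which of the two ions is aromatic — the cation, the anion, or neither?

The cation

Once that carbon is sp², every ring atom has a p orbital and both ions are fully conjugated.
Cation: 5 × 2 + 0 = 10 π electrons → 4(2)+2, aromatic.
Anion: 5 × 2 + 2 = 12 π electrons → 4(3), antiaromatic.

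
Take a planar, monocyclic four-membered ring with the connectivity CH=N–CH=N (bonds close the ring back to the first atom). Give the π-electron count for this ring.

All ring atoms are sp² and supply a p orbital to the ring (every atom in a ring double bond is sp² and brings one electron to the p orbital; the doubly-bonded nitrogens are pyridine-type — their lone pairs lie in the ring plane, leaving one electron in the p orbital); the conjugation is uninterrupted.
Tallying contributions gives 2 × 2 = 4 from the 2 double-bond units.

4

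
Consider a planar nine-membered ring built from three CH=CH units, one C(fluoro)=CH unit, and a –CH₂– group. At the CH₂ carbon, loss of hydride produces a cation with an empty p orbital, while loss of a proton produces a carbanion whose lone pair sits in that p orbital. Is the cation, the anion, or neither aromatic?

The anion

Once that carbon is sp², every ring atom has a p orbital and both ions are fully conjugated.
Cation: 4 × 2 + 0 = 8 π electrons → 4(2), antiaromatic.
Anion: 4 × 2 + 2 = 10 π electrons → 4(2)+2, aromatic.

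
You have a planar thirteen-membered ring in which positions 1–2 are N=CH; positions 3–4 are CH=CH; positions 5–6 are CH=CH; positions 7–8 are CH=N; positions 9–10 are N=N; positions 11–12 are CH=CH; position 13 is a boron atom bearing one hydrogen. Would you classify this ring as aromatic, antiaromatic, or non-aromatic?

Antiaromatic

Check conjugation: the double-bond atoms are sp², each contributing one p electron; each sp² =N– keeps its lone pair in-plane and puts one electron into the π system; the boron has an empty p orbital — every position has a p orbital, so the cyclic π system is continuous.
Counting π electrons: 6 × 2 = 12 from the double-bond units + 0 from the BH atom = 12.
12 = 4(3); a planar, fully conjugated 4n system is antiaromatic.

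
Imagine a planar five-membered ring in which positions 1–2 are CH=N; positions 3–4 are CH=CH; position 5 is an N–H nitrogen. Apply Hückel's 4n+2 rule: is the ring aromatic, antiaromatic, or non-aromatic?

Aromatic

Check conjugation: every atom in a ring double bond is sp² and brings one electron to the p orbital; the doubly-bonded nitrogens are pyridine-type — their lone pairs lie in the ring plane, leaving one electron in the p orbital; the pyrrole-type nitrogen donates its lone pair from the p orbital — every position has a p orbital, so the cyclic π system is continuous.
π-electron count: 2 × 2 = 4 from the double-bond units + 2 from the NH atom = 6.
6 = 4(1) + 2, which satisfies Hückel's 4n+2 rule.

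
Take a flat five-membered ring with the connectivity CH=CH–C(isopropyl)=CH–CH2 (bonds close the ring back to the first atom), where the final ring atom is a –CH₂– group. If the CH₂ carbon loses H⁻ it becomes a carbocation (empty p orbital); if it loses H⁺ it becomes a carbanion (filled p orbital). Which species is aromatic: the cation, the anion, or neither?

In either ion the ring is fully conjugated: every atom, including the new sp² carbon, supplies a p orbital.
Cation: 2 × 2 + 0 = 4 π electrons → 4(1), antiaromatic.
Anion: 2 × 2 + 2 = 6 π electrons → 4(1)+2, aromatic.

The anion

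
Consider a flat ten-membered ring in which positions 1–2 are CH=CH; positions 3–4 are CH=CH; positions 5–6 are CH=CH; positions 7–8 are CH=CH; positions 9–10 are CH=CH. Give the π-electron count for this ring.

All ring atoms are sp² and supply a p orbital to the ring (each doubly-bonded ring atom is sp² with one p-orbital electron); the conjugation is uninterrupted.
Counting π electrons: 5 × 2 = 10 from the 5 double-bond units.

10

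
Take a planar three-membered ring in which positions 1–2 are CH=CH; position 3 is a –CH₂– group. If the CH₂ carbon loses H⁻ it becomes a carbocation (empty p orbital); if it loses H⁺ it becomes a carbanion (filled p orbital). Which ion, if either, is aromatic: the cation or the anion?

Both ions have a continuous loop of p orbitals — each ring atom is sp².
Cation: 1 × 2 + 0 = 2 π electrons → 4(0)+2, aromatic.
Anion: 1 × 2 + 2 = 4 π electrons → 4(1), antiaromatic.

The cation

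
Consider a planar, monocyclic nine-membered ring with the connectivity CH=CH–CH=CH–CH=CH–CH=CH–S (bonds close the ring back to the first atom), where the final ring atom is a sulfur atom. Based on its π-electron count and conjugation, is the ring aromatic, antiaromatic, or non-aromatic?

Aromatic

Check conjugation: each doubly-bonded ring atom is sp² with one p-orbital electron; the sulfur donates one lone pair from its p orbital — every position has a p orbital, so the cyclic π system is continuous.
π-electron count: 4 × 2 = 8 from the double-bond units + 2 from the S atom = 10.
That gives a 4n+2 count (10, n = 2).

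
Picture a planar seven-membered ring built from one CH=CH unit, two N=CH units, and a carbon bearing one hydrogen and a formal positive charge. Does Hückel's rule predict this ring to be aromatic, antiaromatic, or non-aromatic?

Aromatic

Check conjugation: every atom in a ring double bond is sp² and brings one electron to the p orbital; each =N– nitrogen is pyridine-type (lone pair in the sp² plane, one electron in the p orbital); the carbocation has an empty p orbital — every position has a p orbital, so the cyclic π system is continuous.
Counting π electrons: 3 × 2 = 6 from the double-bond units + 0 from the CH(+) atom = 6.
With 6 π electrons (n = 1), the Hückel 4n+2 condition holds.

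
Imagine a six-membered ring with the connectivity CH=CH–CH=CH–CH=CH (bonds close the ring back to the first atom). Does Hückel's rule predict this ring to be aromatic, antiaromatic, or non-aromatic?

Aromatic

The p orbitals form a continuous loop: every atom in a ring double bond is sp² and brings one electron to the p orbital. The ring is fully conjugated.
Counting π electrons: 3 × 2 = 6 from the 3 double-bond units.
With 6 π electrons (n = 1), the Hückel 4n+2 condition holds.
(This ring is benzene.)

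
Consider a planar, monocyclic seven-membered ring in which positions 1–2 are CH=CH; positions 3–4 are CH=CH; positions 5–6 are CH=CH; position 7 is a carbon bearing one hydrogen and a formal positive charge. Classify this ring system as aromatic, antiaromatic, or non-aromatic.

The p orbitals form a continuous loop: the double-bond atoms are sp², each contributing one p electron; the carbocation has an empty p orbital. The ring is fully conjugated.
Counting π electrons: 3 × 2 = 6 from the double-bond units + 0 from the CH(+) atom = 6.
Since 6 = 4·1 + 2, the ring meets the 4n+2 criterion.

Aromatic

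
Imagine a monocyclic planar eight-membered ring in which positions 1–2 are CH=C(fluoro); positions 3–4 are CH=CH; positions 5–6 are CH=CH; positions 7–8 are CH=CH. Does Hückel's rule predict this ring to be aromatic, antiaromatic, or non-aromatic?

All ring atoms are sp² and supply a p orbital to the ring (every atom in a ring double bond is sp² and brings one electron to the p orbital); the conjugation is uninterrupted.
π-electron count: 4 × 2 = 8 from the 4 double-bond units.
With 8 = 4·2 π electrons, Hückel's rule classifies the planar ring as antiaromatic.

Antiaromatic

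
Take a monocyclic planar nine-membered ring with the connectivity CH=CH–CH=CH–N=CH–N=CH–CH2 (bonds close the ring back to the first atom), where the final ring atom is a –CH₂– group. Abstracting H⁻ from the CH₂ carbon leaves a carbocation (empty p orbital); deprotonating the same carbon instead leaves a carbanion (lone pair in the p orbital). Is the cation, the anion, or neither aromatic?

In either ion the ring is fully conjugated: every atom, including the new sp² carbon, supplies a p orbital.
Cation: 4 × 2 + 0 = 8 π electrons → 4(2), antiaromatic.
Anion: 4 × 2 + 2 = 10 π electrons → 4(2)+2, aromatic.

The anion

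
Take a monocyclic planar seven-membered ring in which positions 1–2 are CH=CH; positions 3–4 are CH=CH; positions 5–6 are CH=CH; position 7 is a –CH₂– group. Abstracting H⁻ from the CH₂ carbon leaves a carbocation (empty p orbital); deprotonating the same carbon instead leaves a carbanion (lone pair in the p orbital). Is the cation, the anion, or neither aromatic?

In either ion the ring is fully conjugated: every atom, including the new sp² carbon, supplies a p orbital.
Cation: 3 × 2 + 0 = 6 π electrons → 4(1)+2, aromatic.
Anion: 3 × 2 + 2 = 8 π electrons → 4(2), antiaromatic.

The cation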